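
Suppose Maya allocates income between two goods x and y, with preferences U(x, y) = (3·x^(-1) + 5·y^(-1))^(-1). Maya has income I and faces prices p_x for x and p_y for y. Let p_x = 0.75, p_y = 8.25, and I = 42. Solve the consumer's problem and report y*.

y* = 4.127

MRS = MU_x/MU_y = (3/5)·(y/x)^(2). Set equal to p_x/p_y.
Hence y/x = ((5/3)·p_x/p_y)^(1/(2)), i.e. raised to the 0.5 power.
Substitute y = (y/x)·x into the budget: x* = I/(p_x + p_y·(y/x)).
Numerically y/x = 0.389249, so x* = 42/(0.75 + 8.25·0.389249) = 10.6026 and y* = 0.389249·10.6026 = 4.127.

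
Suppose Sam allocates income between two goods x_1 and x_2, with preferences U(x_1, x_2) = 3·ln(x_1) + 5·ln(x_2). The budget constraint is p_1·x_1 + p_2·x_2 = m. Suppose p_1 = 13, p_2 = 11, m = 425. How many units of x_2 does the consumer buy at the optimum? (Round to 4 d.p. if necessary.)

Tangency: MRS = (3/5)·x_2/x_1 = p_1/p_2.
Rearranging, p_2·x_2 = (5/3)·p_1·x_1. Substituting into the budget gives p_1·x_1·(1 + (5/3)) = m.
Demand: x_1*(p_1,p_2,m) = 0.375·m/p_1 and x_2* = 0.625·m/p_2.
At p_1=13, p_2=11, m=425: x_2* = 0.625·425/11 = 24.1477.

x_2* = 24.1477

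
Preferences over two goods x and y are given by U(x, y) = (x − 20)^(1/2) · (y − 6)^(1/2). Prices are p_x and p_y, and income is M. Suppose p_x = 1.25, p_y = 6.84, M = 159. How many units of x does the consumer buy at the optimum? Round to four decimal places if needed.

Discretionary income = 159 − 20·1.25 − 6·6.84 = 92.96; x* = 20 + 0.5·92.96/1.25 = 57.184.

x* = 57.184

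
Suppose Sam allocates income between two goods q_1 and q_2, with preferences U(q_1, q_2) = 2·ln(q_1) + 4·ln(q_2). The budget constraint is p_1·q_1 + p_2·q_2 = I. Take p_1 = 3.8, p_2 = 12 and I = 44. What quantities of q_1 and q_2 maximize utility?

MU_q_1/MU_q_2 = (2·q_2)/(4·q_1); tangency sets this equal to p_1/p_2.
Rearranging, p_2·q_2 = 2·p_1·q_1. Substituting into the budget gives p_1·q_1·(1 + 2) = I.
Demand: q_1*(p_1,p_2,I) = 1/3·I/p_1 and q_2* = 2/3·I/p_2.
At p_1=3.8, p_2=12, I=44: q_1* = 1/3·44/3.8 = 3.8596, q_2* = 2.4444.

q_1* = 3.8596, q_2* = 2.4444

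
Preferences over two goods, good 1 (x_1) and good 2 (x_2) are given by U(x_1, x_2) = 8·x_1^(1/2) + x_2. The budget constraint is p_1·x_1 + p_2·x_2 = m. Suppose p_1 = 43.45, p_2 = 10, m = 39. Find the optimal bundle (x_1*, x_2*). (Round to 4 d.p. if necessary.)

x_1* = 0.8475, x_2* = 0.2176

Thus x_1* = (4·p_2/p_1)² — independent of m — with the rest of income spent on x_2.
Plugging in: x_1* = (4·10/43.45)² = 0.8475, x_2* = 0.2176.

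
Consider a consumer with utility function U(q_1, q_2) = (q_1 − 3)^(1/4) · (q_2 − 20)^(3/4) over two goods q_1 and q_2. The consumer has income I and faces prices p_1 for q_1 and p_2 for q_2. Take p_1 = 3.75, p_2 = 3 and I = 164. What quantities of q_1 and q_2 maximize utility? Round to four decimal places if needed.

q_1* = 9.1833, q_2* = 43.1875

Let q_1' = q_1−3, q_2' = q_2−20. MRS = (1/3)·q_2'/q_1' = p_1/p_2.
After buying the subsistence bundle (3, 20), a share 0.25 of the remaining income goes to q_1: q_1* = 3 + 0.25·(I − 3p_1 − 20p_2)/p_1.
Discretionary income = 164 − 3·3.75 − 20·3 = 92.75; q_1* = 3 + 0.25·92.75/3.75 = 9.1833; q_2* = 20 + 0.75·92.75/3 = 43.1875.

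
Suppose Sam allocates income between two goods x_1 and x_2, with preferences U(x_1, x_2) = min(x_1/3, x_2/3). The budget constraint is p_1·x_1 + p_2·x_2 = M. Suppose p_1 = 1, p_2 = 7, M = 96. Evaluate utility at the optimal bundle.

V = 4

With perfect complements, no substitution: consume in ratio x_1:x_2 = 3:3.
Budget: p_1·x_1 + p_2·x_1 = M, so (3·p_1 + 3·p_2)·x_1 = 3·M.
Demand: x_1*(p_1,p_2,M) = 3·M/(3·p_1 + 3·p_2), x_2* = 3·M/(3·p_1 + 3·p_2).
Here 3·1 + 3·7 = 24, giving x_1* = 12 and x_2* = 12.
Utility at the optimum: U(12, 12) = 4.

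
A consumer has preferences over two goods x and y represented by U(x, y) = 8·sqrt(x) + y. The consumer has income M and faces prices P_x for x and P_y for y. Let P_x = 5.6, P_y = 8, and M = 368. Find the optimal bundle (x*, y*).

x* = 32.6531, y* = 23.1429

Set MRS = P_x/P_y: 4·x^(−1/2) = P_x/P_y.
Solve: √x = 4·P_y/P_x, so x*(P_x,P_y) = (4·P_y/P_x)², and y* = (M − P_x·x*)/P_y.
Plugging in: x* = (4·8/5.6)² = 32.6531, y* = 23.1429.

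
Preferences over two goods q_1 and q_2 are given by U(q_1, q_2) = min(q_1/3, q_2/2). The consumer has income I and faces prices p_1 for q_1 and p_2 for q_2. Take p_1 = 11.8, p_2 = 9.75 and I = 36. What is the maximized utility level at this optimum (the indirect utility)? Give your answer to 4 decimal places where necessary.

V = 0.6557

Demand: q_1*(p_1,p_2,I) = 3·I/(3·p_1 + 2·p_2), q_2* = 2·I/(3·p_1 + 2·p_2).
Here 3·11.8 + 2·9.75 = 54.9, giving q_1* = 1.9672 and q_2* = 1.3115.
Utility at the optimum: U(1.9672, 1.3115) = 0.6557.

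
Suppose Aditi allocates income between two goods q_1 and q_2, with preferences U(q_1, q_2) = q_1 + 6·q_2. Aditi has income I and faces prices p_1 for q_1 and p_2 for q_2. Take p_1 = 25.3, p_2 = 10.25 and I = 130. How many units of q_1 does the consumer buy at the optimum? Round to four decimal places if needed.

q_2 gives more utility per dollar, so spend all income on q_2: q_2* = I/p_2, q_1* = 0.
Numerically: q_1* = 0, q_2* = 12.6829.

q_1* = 0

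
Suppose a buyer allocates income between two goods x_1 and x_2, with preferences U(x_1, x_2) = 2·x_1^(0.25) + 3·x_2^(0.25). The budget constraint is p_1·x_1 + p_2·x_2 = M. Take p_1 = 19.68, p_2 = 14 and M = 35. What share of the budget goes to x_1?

share on x_1 = 0.3421

From the CES first-order condition, (2/3)·(x_2/x_1)^(0.75) = p_1/p_2.
Hence x_2/x_1 = ((3/2)·p_1/p_2)^(1/(0.75)), i.e. raised to the 4/3 power.
Substitute x_2 = (x_2/x_1)·x_1 into the budget: x_1* = M/(p_1 + p_2·(x_2/x_1)).
Numerically x_2/x_1 = 2.703861, so x_1* = 35/(19.68 + 14·2.703861) = 0.6083 and x_2* = 2.703861·0.6083 = 1.6449.
Expenditure on x_1: 19.68·0.6083 = 11.972; share = 0.3421.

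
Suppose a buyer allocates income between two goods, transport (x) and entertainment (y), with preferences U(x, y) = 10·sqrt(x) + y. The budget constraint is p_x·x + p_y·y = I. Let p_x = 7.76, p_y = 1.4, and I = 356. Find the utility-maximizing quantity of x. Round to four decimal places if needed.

Set MRS = p_x/p_y: 5·x^(−1/2) = p_x/p_y.
Thus x* = (5·p_y/p_x)² — independent of I — with the rest of income spent on y.
Plugging in: x* = (5·1.4/7.76)² = 0.8137.

x* = 0.8137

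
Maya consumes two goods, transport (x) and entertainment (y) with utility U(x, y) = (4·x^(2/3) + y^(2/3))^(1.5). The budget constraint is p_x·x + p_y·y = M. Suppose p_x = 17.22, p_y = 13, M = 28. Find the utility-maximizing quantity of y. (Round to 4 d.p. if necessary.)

y* = 0.0575

Numerically y/x = 0.036315, so x* = 28/(17.22 + 13·0.036315) = 1.5826 and y* = 0.036315·1.5826 = 0.0575.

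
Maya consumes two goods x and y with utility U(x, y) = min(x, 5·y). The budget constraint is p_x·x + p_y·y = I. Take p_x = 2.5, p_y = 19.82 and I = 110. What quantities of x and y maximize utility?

x* = 17.0173, y* = 3.4035

Leontief preferences: the optimum is at the kink where x/5 = y/1, i.e. y = (1/5)·x.
Budget: p_x·x + p_y·(1/5)·x = I, so (5·p_x + p_y)·x = 5·I.
Demand: x*(p_x,p_y,I) = 5·I/(5·p_x + p_y), y* = I/(5·p_x + p_y).
Here 5·2.5 + 19.82 = 32.32, giving x* = 17.0173 and y* = 3.4035.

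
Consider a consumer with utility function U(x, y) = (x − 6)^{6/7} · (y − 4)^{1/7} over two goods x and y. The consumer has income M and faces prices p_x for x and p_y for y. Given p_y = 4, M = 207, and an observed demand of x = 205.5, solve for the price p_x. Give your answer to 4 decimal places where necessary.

p_x = 0.8

MRS = 6·(y−4)/(x−6). Tangency with p_x/p_y gives y−4 = (1/6)·(p_x/p_y)·(x−6).
After buying the subsistence bundle (6, 4), a share 6/7 of the remaining income goes to x: x* = 6 + 6/7·(M − 6p_x − 4p_y)/p_x.
Set x* = 205.5 in the demand function and solve for p_x: p_x = 0.8.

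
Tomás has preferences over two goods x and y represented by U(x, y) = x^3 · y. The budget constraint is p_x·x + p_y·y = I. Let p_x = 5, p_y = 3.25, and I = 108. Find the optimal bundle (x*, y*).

Tangency: MRS = 3·y/x = p_x/p_y.
So 3·p_y·y = p_x·x; combined with the budget, a share 0.75 of income goes to x.
Demand: x*(p_x,p_y,I) = 0.75·I/p_x and y* = 0.25·I/p_y.
At p_x=5, p_y=3.25, I=108: x* = 0.75·108/5 = 16.2, y* = 8.3077.

x* = 16.2, y* = 8.3077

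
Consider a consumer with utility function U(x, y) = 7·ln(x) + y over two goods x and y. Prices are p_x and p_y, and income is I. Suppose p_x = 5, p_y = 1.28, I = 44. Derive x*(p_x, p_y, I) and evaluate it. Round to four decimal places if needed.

MU_x = 7/x, MU_y = 1. Tangency: 7/x = p_x/p_y.
So x*(p_x,p_y) = 7·p_y/p_x, independent of income; and y* = (I − 7·p_y)/p_y.
At the given prices: x* = 7·1.28/5 = 1.792.

x* = 1.792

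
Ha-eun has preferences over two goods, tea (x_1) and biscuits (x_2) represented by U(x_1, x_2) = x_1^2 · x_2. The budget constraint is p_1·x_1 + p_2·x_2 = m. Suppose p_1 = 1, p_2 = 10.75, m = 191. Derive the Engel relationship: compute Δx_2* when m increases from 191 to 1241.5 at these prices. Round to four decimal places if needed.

Tangency: MRS = 2·x_2/x_1 = p_1/p_2.
Rearranging, p_2·x_2 = (1/2)·p_1·x_1. Substituting into the budget gives p_1·x_1·(1 + (1/2)) = m.
Demand: x_1*(p_1,p_2,m) = 2/3·m/p_1 and x_2* = 1/3·m/p_2.
At p_1=1, p_2=10.75, m=191: x_2* = 1/3·191/10.75 = 5.9225.
At m' = 1241.5: x_2* = 38.4961. Change: 38.4961 − 5.9225 = 32.5736.

Δx_2* = 32.5736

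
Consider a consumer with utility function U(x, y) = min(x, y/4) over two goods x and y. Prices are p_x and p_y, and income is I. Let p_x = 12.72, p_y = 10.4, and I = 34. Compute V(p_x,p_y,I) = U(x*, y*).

V = 0.6259

With perfect complements, no substitution: consume in ratio x:y = 1:4.
Budget: p_x·x + p_y·4·x = I, so (p_x + 4·p_y)·x = I.
Demand: x*(p_x,p_y,I) = I/(p_x + 4·p_y), y* = 4·I/(p_x + 4·p_y).
Here 12.72 + 4·10.4 = 54.32, giving x* = 0.6259 and y* = 2.5037.
Utility at the optimum: U(0.6259, 2.5037) = 0.6259.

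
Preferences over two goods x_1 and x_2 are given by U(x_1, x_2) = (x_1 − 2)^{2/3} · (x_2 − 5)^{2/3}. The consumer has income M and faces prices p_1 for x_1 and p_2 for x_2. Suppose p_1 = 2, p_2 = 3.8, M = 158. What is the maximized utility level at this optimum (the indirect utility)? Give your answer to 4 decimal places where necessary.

V = 71.0989

MRS = (x_2−5)/(x_1−2). Tangency with p_1/p_2 gives x_2−5 = (p_1/p_2)·(x_1−2).
Substituting into the budget: x_1* = 2 + 0.5·(M − 2·p_1 − 5·p_2)/p_1, and x_2* = 5 + 0.5·(…)/p_2.
Discretionary income = 158 − 2·2 − 5·3.8 = 135; x_1* = 2 + 0.5·135/2 = 35.75; x_2* = 5 + 0.5·135/3.8 = 22.7632.
Utility at the optimum: U(35.75, 22.7632) = 71.0989.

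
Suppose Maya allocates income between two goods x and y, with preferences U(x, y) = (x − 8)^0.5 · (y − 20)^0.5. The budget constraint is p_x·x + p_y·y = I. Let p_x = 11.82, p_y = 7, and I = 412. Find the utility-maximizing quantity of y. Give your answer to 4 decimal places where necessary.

Substituting into the budget: x* = 8 + 0.5·(I − 8·p_x − 20·p_y)/p_x, and y* = 20 + 0.5·(…)/p_y.
Discretionary income = 412 − 8·11.82 − 20·7 = 177.44; y* = 20 + 0.5·177.44/7 = 32.6743.

y* = 32.6743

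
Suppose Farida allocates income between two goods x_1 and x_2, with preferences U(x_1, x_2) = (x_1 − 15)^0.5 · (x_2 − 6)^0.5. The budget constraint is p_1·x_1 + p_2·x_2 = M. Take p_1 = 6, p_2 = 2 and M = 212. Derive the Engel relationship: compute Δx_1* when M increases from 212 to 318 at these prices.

Δx_1* = 8.8333

Let x_1' = x_1−15, x_2' = x_2−6. MRS = x_2'/x_1' = p_1/p_2.
After buying the subsistence bundle (15, 6), a share 0.5 of the remaining income goes to x_1: x_1* = 15 + 0.5·(M − 15p_1 − 6p_2)/p_1.
Discretionary income = 212 − 15·6 − 6·2 = 110; x_1* = 15 + 0.5·110/6 = 24.1667.
At M' = 318: x_1* = 33. Change: 33 − 24.1667 = 8.8333.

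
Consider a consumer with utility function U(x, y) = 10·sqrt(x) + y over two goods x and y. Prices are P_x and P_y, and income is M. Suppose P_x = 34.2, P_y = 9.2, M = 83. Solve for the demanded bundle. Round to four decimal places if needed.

x* = 1.8091, y* = 2.2966

Set MRS = P_x/P_y: 5·x^(−1/2) = P_x/P_y.
Thus x* = (5·P_y/P_x)² — independent of M — with the rest of income spent on y.
Plugging in: x* = (5·9.2/34.2)² = 1.8091, y* = 2.2966.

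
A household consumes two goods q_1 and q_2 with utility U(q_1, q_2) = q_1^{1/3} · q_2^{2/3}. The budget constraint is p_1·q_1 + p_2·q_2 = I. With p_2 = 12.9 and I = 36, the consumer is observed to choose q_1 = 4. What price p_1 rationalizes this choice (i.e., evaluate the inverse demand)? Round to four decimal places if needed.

MU_q_1/MU_q_2 = (1/3·q_2)/(2/3·q_1); tangency sets this equal to p_1/p_2.
So 1/3·p_2·q_2 = 2/3·p_1·q_1; combined with the budget, a share 1/3 of income goes to q_1.
Demand: q_1*(p_1,p_2,I) = 1/3·I/p_1 and q_2* = 2/3·I/p_2.
Set q_1* = 4 in the demand function and solve for p_1: p_1 = 3.

p_1 = 3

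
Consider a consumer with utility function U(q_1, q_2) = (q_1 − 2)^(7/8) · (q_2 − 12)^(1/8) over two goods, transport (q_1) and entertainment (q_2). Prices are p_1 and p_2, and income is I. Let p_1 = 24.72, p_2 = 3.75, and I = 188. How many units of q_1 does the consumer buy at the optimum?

This is Cobb-Douglas in (q_1−2, q_2−12): tangency gives 0.875·p_2·(q_2−12) = 0.125·p_1·(q_1−2).
After buying the subsistence bundle (2, 12), a share 0.875 of the remaining income goes to q_1: q_1* = 2 + 0.875·(I − 2p_1 − 12p_2)/p_1.
Discretionary income = 188 − 2·24.72 − 12·3.75 = 93.56; q_1* = 2 + 0.875·93.56/24.72 = 5.3117.

q_1* = 5.3117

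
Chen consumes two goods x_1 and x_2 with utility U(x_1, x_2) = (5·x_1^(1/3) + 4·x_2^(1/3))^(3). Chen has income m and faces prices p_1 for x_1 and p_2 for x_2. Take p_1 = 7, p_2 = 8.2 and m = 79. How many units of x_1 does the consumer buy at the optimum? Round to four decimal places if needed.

MU_x_1 ∝ 5·x_1^(-2/3), MU_x_2 ∝ 4·x_2^(-2/3), so MRS = (5/4)·(x_2/x_1)^(2/3) = p_1/p_2.
Hence x_2/x_1 = ((4/5)·p_1/p_2)^(1/(2/3)), i.e. raised to the 1.5 power.
Substitute x_2 = (x_2/x_1)·x_1 into the budget: x_1* = m/(p_1 + p_2·(x_2/x_1)).
Numerically x_2/x_1 = 0.564367, so x_1* = 79/(7 + 8.2·0.564367) = 6.7941.

x_1* = 6.7941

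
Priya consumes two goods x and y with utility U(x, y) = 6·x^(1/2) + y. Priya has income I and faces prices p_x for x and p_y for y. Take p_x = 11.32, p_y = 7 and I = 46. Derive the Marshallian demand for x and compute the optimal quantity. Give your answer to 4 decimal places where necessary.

Plugging in: x* = (3·7/11.32)² = 3.4415.

x* = 3.4415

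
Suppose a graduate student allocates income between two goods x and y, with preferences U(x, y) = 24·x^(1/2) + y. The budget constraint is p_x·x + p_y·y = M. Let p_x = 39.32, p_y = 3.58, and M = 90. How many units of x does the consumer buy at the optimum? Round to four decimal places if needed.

x* = 1.1937

Thus x* = (12·p_y/p_x)² — independent of M — with the rest of income spent on y.
Plugging in: x* = (12·3.58/39.32)² = 1.1937.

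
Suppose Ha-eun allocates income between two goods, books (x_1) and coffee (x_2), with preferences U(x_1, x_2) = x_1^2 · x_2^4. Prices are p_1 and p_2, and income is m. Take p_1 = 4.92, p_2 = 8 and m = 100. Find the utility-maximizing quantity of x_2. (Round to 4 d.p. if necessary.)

Tangency: MRS = (1/2)·x_2/x_1 = p_1/p_2.
So 2·p_2·x_2 = 4·p_1·x_1; combined with the budget, a share 1/3 of income goes to x_1.
Demand: x_1*(p_1,p_2,m) = 1/3·m/p_1 and x_2* = 2/3·m/p_2.
At p_1=4.92, p_2=8, m=100: x_2* = 2/3·100/8 = 8.3333.

x_2* = 8.3333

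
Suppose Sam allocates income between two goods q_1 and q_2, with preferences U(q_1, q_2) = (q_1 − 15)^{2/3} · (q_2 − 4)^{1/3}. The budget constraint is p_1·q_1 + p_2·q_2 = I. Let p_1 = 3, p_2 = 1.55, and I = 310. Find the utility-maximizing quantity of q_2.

This is Cobb-Douglas in (q_1−15, q_2−4): tangency gives 2/3·p_2·(q_2−4) = 1/3·p_1·(q_1−15).
After buying the subsistence bundle (15, 4), a share 2/3 of the remaining income goes to q_1: q_1* = 15 + 2/3·(I − 15p_1 − 4p_2)/p_1.
Discretionary income = 310 − 15·3 − 4·1.55 = 258.8; q_2* = 4 + 1/3·258.8/1.55 = 59.6559.

q_2* = 59.6559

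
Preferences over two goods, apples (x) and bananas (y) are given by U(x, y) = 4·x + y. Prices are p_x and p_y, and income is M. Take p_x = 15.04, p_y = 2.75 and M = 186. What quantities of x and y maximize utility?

x* = 0, y* = 67.6364

Numerically: x* = 0, y* = 67.6364.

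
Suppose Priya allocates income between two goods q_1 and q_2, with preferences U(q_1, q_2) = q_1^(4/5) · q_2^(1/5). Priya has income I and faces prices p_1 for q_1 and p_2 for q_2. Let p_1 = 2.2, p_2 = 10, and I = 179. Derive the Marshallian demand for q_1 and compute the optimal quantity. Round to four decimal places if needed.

The MRS is 4·q_2/q_1. Set MRS = p_1/p_2.
So 0.8·p_2·q_2 = 0.2·p_1·q_1; combined with the budget, a share 0.8 of income goes to q_1.
Demand: q_1*(p_1,p_2,I) = 0.8·I/p_1 and q_2* = 0.2·I/p_2.
At p_1=2.2, p_2=10, I=179: q_1* = 0.8·179/2.2 = 65.0909.

q_1* = 65.0909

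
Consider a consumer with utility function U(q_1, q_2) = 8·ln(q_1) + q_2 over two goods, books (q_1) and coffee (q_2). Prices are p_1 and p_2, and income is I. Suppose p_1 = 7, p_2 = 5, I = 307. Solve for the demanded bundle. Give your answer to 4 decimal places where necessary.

So q_1*(p_1,p_2) = 8·p_2/p_1, independent of income; and q_2* = (I − 8·p_2)/p_2.
At the given prices: q_1* = 8·5/7 = 5.7143, and q_2* = 53.4.

q_1* = 5.7143, q_2* = 53.4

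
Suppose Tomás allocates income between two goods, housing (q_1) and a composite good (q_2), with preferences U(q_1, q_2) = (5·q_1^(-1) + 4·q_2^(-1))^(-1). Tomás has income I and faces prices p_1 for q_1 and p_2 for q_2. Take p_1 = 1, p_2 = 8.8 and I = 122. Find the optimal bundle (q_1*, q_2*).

q_1* = 33.3945, q_2* = 10.0688

MU_q_1 ∝ 5·q_1^(-2), MU_q_2 ∝ 4·q_2^(-2), so MRS = (5/4)·(q_2/q_1)^(2) = p_1/p_2.
Solve for the ratio: q_2/q_1 = [(4/5)·p_1/p_2]^(0.5).
Substitute q_2 = (q_2/q_1)·q_1 into the budget: q_1* = I/(p_1 + p_2·(q_2/q_1)).
Numerically q_2/q_1 = 0.301511, so q_1* = 122/(1 + 8.8·0.301511) = 33.3945 and q_2* = 0.301511·33.3945 = 10.0688.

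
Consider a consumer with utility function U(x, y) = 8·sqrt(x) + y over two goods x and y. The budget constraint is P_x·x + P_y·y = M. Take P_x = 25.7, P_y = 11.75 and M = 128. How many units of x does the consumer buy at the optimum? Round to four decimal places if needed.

Set MRS = P_x/P_y: 4·x^(−1/2) = P_x/P_y.
Thus x* = (4·P_y/P_x)² — independent of M — with the rest of income spent on y.
Plugging in: x* = (4·11.75/25.7)² = 3.3445.

x* = 3.3445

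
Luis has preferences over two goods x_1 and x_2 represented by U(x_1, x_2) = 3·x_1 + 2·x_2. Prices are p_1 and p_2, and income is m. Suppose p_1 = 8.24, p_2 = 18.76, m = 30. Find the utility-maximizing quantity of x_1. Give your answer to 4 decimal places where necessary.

x_1* = 3.6408

Linear utility — the consumer picks whichever good has higher MU/price: 3/8.24 = 0.3641 vs 2/18.76 = 0.1066.
x_1 gives more utility per dollar, so spend all income on x_1: x_1* = m/p_1, x_2* = 0.
Numerically: x_1* = 3.6408, x_2* = 0.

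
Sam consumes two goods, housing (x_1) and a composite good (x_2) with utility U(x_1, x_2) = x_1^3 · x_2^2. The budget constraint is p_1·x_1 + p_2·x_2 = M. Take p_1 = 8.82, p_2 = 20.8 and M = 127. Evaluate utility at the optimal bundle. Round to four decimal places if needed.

V = 3846.4484

The MRS is (3/2)·x_2/x_1. Set MRS = p_1/p_2.
Rearranging, p_2·x_2 = (2/3)·p_1·x_1. Substituting into the budget gives p_1·x_1·(1 + (2/3)) = M.
Demand: x_1*(p_1,p_2,M) = 0.6·M/p_1 and x_2* = 0.4·M/p_2.
At p_1=8.82, p_2=20.8, M=127: x_1* = 0.6·127/8.82 = 8.6395, x_2* = 2.4423.
Utility at the optimum: U(8.6395, 2.4423) = 3846.4484.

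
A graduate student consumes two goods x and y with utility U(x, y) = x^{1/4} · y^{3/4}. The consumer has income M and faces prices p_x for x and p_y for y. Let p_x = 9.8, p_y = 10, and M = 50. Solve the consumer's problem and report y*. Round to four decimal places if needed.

MU_x/MU_y = (0.25·y)/(0.75·x); tangency sets this equal to p_x/p_y.
So 0.25·p_y·y = 0.75·p_x·x; combined with the budget, a share 0.25 of income goes to x.
Demand: x*(p_x,p_y,M) = 0.25·M/p_x and y* = 0.75·M/p_y.
At p_x=9.8, p_y=10, M=50: y* = 0.75·50/10 = 3.75.

y* = 3.75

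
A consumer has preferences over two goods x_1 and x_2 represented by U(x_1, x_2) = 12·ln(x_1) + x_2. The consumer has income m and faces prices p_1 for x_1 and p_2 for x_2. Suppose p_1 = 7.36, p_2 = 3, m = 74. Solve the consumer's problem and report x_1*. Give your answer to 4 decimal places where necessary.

MU_x_1 = 12/x_1, MU_x_2 = 1. Tangency: 12/x_1 = p_1/p_2.
So x_1*(p_1,p_2) = 12·p_2/p_1, independent of income; and x_2* = (m − 12·p_2)/p_2.
At the given prices: x_1* = 12·3/7.36 = 4.8913.

x_1* = 4.8913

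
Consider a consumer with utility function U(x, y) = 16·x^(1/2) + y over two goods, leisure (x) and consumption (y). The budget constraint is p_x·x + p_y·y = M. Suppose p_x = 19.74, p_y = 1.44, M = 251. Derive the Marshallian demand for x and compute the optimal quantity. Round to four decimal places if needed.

Set MRS = p_x/p_y: 8·x^(−1/2) = p_x/p_y.
Thus x* = (8·p_y/p_x)² — independent of M — with the rest of income spent on y.
Plugging in: x* = (8·1.44/19.74)² = 0.3406.

x* = 0.3406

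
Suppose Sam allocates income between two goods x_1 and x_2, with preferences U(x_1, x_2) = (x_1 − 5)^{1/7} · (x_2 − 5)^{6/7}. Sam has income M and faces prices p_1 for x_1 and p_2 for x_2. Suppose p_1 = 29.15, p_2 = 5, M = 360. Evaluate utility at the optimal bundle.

V = 19.5242

MRS = (1/6)·(x_2−5)/(x_1−5). Tangency with p_1/p_2 gives x_2−5 = 6·(p_1/p_2)·(x_1−5).
Substituting into the budget: x_1* = 5 + 1/7·(M − 5·p_1 − 5·p_2)/p_1, and x_2* = 5 + 6/7·(…)/p_2.
Discretionary income = 360 − 5·29.15 − 5·5 = 189.25; x_1* = 5 + 1/7·189.25/29.15 = 5.9275; x_2* = 5 + 6/7·189.25/5 = 37.4429.
Utility at the optimum: U(5.9275, 37.4429) = 19.5242.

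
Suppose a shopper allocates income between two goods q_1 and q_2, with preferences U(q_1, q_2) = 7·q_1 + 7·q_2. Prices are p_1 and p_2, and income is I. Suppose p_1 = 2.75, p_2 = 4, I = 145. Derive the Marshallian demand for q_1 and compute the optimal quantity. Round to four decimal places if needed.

Linear utility — the consumer picks whichever good has higher MU/price: 7/2.75 = 2.5455 vs 7/4 = 1.75.
q_1 gives more utility per dollar, so spend all income on q_1: q_1* = I/p_1, q_2* = 0.
Numerically: q_1* = 52.7273, q_2* = 0.

q_1* = 52.7273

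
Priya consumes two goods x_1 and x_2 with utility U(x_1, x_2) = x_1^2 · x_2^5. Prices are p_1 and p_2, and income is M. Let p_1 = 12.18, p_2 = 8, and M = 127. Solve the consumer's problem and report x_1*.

The MRS is (2/5)·x_2/x_1. Set MRS = p_1/p_2.
So 2·p_2·x_2 = 5·p_1·x_1; combined with the budget, a share 2/7 of income goes to x_1.
Demand: x_1*(p_1,p_2,M) = 2/7·M/p_1 and x_2* = 5/7·M/p_2.
At p_1=12.18, p_2=8, M=127: x_1* = 2/7·127/12.18 = 2.9791.

x_1* = 2.9791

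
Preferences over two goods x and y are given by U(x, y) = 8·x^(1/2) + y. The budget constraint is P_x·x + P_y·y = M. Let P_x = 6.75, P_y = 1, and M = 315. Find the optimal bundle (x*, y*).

x* = 0.3512, y* = 312.6296

Set MRS = P_x/P_y: 4·x^(−1/2) = P_x/P_y.
Solve: √x = 4·P_y/P_x, so x*(P_x,P_y) = (4·P_y/P_x)², and y* = (M − P_x·x*)/P_y.
Plugging in: x* = (4·1/6.75)² = 0.3512, y* = 312.6296.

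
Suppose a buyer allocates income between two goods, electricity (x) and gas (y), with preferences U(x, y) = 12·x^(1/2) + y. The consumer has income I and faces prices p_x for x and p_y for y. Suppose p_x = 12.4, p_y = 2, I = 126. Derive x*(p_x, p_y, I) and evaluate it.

Set MRS = p_x/p_y: 6·x^(−1/2) = p_x/p_y.
Solve: √x = 6·p_y/p_x, so x*(p_x,p_y) = (6·p_y/p_x)², and y* = (I − p_x·x*)/p_y.
Plugging in: x* = (6·2/12.4)² = 0.9365.

x* = 0.9365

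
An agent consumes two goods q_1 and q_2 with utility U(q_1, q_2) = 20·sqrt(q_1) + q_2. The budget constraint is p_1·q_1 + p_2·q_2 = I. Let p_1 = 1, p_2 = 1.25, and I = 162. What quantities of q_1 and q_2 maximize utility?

Thus q_1* = (10·p_2/p_1)² — independent of I — with the rest of income spent on q_2.
Plugging in: q_1* = (10·1.25/1)² = 156.25, q_2* = 4.6.

q_1* = 156.25, q_2* = 4.6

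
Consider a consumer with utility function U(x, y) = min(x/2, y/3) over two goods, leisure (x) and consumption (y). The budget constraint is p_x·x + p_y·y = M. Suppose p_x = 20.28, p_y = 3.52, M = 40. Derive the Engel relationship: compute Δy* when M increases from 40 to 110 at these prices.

With perfect complements, no substitution: consume in ratio x:y = 2:3.
Budget: p_x·x + p_y·(3/2)·x = M, so (2·p_x + 3·p_y)·x = 2·M.
Demand: x*(p_x,p_y,M) = 2·M/(2·p_x + 3·p_y), y* = 3·M/(2·p_x + 3·p_y).
Here 2·20.28 + 3·3.52 = 51.12, giving y* = 2.3474.
At M' = 110: y* = 6.4554. Change: 6.4554 − 2.3474 = 4.108.

Δy* = 4.108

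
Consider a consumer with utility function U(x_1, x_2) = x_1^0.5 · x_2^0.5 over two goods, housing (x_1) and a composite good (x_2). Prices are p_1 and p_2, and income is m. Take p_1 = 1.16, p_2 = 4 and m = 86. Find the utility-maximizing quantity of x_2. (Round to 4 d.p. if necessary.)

x_2* = 10.75

Tangency: MRS = x_2/x_1 = p_1/p_2.
So 0.5·p_2·x_2 = 0.5·p_1·x_1; combined with the budget, a share 0.5 of income goes to x_1.
Demand: x_1*(p_1,p_2,m) = 0.5·m/p_1 and x_2* = 0.5·m/p_2.
At p_1=1.16, p_2=4, m=86: x_2* = 0.5·86/4 = 10.75.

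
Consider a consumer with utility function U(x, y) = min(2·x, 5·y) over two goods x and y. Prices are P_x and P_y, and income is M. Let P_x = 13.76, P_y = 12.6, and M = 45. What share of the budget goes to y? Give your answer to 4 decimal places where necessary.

Demand: x*(P_x,P_y,M) = 5·M/(5·P_x + 2·P_y), y* = 2·M/(5·P_x + 2·P_y).
Here 5·13.76 + 2·12.6 = 94, giving x* = 2.3936 and y* = 0.9574.
Expenditure on y: 12.6·0.9574 = 12.0638; share = 0.2681.

share on y = 0.2681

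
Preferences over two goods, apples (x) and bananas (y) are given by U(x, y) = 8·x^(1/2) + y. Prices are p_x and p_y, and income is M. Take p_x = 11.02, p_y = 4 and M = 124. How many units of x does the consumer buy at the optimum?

Utility is quasi-linear in y; the FOC for x is 4/√x = p_x/p_y.
Solve: √x = 4·p_y/p_x, so x*(p_x,p_y) = (4·p_y/p_x)², and y* = (M − p_x·x*)/p_y.
Plugging in: x* = (4·4/11.02)² = 2.108.

x* = 2.108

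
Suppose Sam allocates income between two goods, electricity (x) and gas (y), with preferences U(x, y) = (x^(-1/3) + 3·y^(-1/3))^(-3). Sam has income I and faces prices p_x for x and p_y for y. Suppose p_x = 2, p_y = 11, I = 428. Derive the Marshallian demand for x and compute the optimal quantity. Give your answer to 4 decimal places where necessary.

x* = 47.6524

Substitute y = (y/x)·x into the budget: x* = I/(p_x + p_y·(y/x)).
Numerically y/x = 0.634701, so x* = 428/(2 + 11·0.634701) = 47.6524.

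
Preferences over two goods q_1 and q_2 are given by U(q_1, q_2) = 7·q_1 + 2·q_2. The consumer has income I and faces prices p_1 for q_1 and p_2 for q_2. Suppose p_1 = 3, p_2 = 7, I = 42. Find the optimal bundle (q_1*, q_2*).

q_1* = 14, q_2* = 0

Perfect substitutes: compare marginal utility per dollar. 7/p_1 vs 2/p_2 → 2.3333 vs 0.2857.
q_1 gives more utility per dollar, so spend all income on q_1: q_1* = I/p_1, q_2* = 0.
Numerically: q_1* = 14, q_2* = 0.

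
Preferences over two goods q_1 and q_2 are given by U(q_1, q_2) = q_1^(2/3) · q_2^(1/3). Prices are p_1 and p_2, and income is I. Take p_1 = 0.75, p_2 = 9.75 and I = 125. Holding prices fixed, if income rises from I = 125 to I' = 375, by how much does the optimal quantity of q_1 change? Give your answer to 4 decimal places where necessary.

Δq_1* = 222.2222

MU_q_1/MU_q_2 = (2/3·q_2)/(1/3·q_1); tangency sets this equal to p_1/p_2.
Rearranging, p_2·q_2 = (1/2)·p_1·q_1. Substituting into the budget gives p_1·q_1·(1 + (1/2)) = I.
Demand: q_1*(p_1,p_2,I) = 2/3·I/p_1 and q_2* = 1/3·I/p_2.
At p_1=0.75, p_2=9.75, I=125: q_1* = 2/3·125/0.75 = 111.1111.
At I' = 375: q_1* = 333.3333. Change: 333.3333 − 111.1111 = 222.2222.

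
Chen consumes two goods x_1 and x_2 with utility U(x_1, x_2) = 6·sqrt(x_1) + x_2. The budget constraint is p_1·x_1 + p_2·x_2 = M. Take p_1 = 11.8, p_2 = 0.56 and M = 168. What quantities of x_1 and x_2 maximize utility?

x_1* = 0.0203, x_2* = 299.5729

Set MRS = p_1/p_2: 3·x_1^(−1/2) = p_1/p_2.
Thus x_1* = (3·p_2/p_1)² — independent of M — with the rest of income spent on x_2.
Plugging in: x_1* = (3·0.56/11.8)² = 0.0203, x_2* = 299.5729.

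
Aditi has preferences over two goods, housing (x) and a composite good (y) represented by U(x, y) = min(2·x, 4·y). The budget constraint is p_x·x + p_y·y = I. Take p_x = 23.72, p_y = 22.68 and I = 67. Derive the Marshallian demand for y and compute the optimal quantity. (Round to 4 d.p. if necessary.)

Demand: x*(p_x,p_y,I) = 4·I/(4·p_x + 2·p_y), y* = 2·I/(4·p_x + 2·p_y).
Here 4·23.72 + 2·22.68 = 140.24, giving y* = 0.9555.

y* = 0.9555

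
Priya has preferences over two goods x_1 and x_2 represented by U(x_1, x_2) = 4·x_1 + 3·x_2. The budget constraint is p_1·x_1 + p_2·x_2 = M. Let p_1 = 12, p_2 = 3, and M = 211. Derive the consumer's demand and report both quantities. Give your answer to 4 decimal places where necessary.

x_1* = 0, x_2* = 70.3333

Numerically: x_1* = 0, x_2* = 70.3333.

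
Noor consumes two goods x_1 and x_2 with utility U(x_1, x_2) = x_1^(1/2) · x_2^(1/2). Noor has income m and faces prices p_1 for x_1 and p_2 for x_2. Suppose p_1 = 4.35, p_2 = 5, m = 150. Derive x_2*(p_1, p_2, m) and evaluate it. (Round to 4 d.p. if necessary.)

x_2* = 15

MU_x_1/MU_x_2 = (0.5·x_2)/(0.5·x_1); tangency sets this equal to p_1/p_2.
So 0.5·p_2·x_2 = 0.5·p_1·x_1; combined with the budget, a share 0.5 of income goes to x_1.
Demand: x_1*(p_1,p_2,m) = 0.5·m/p_1 and x_2* = 0.5·m/p_2.
At p_1=4.35, p_2=5, m=150: x_2* = 0.5·150/5 = 15.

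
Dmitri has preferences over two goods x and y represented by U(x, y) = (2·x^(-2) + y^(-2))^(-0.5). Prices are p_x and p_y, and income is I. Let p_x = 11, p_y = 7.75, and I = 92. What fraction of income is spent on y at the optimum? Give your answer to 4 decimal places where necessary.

share on y = 0.3859

From the CES first-order condition, 2·(y/x)^(3) = p_x/p_y.
Solve for the ratio: y/x = [(1/2)·p_x/p_y]^(1/3).
Substitute y = (y/x)·x into the budget: x* = I/(p_x + p_y·(y/x)).
Numerically y/x = 0.891977, so x* = 92/(11 + 7.75·0.891977) = 5.136 and y* = 0.891977·5.136 = 4.5812.
Expenditure on y: 7.75·4.5812 = 35.5042; share = 0.3859.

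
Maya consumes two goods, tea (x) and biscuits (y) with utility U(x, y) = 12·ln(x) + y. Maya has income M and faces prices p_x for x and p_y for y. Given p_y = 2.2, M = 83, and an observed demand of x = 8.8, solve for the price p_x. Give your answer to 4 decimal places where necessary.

MU_x = 12/x, MU_y = 1. Tangency: 12/x = p_x/p_y.
So x*(p_x,p_y) = 12·p_y/p_x, independent of income; and y* = (M − 12·p_y)/p_y.
Set x* = 8.8 in the demand function and solve for p_x: p_x = 3.

p_x = 3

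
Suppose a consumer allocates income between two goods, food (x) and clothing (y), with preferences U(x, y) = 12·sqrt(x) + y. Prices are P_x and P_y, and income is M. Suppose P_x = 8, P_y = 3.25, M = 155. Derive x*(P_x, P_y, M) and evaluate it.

x* = 5.9414

Utility is quasi-linear in y; the FOC for x is 6/√x = P_x/P_y.
Thus x* = (6·P_y/P_x)² — independent of M — with the rest of income spent on y.
Plugging in: x* = (6·3.25/8)² = 5.9414.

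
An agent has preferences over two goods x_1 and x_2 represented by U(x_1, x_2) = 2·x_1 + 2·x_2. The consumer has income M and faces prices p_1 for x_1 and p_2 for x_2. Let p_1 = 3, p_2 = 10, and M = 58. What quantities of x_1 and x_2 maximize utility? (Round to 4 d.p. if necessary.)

Linear utility — the consumer picks whichever good has higher MU/price: 2/3 = 0.6667 vs 2/10 = 0.2.
x_1 gives more utility per dollar, so spend all income on x_1: x_1* = M/p_1, x_2* = 0.
Numerically: x_1* = 19.3333, x_2* = 0.

x_1* = 19.3333, x_2* = 0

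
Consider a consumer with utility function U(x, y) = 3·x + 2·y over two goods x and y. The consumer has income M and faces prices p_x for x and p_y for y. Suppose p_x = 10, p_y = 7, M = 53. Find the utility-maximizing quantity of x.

Linear utility — the consumer picks whichever good has higher MU/price: 3/10 = 0.3 vs 2/7 = 0.2857.
x gives more utility per dollar, so spend all income on x: x* = M/p_x, y* = 0.
Numerically: x* = 5.3, y* = 0.

x* = 5.3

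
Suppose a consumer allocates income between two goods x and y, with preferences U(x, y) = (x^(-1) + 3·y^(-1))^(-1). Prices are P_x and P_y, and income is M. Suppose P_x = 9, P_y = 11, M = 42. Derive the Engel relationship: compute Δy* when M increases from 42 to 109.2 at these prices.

Δy* = 4.0132

MU_x ∝ x^(-2), MU_y ∝ 3·y^(-2), so MRS = (1/3)·(y/x)^(2) = P_x/P_y.
Hence y/x = (3·P_x/P_y)^(1/(2)), i.e. raised to the 0.5 power.
Substitute y = (y/x)·x into the budget: x* = M/(P_x + P_y·(y/x)).
Numerically y/x = 1.566699, so x* = 42/(9 + 11·1.566699) = 1.601 and y* = 1.566699·1.601 = 2.5083.
At M' = 109.2: y* = 6.5215. Change: 6.5215 − 2.5083 = 4.0132.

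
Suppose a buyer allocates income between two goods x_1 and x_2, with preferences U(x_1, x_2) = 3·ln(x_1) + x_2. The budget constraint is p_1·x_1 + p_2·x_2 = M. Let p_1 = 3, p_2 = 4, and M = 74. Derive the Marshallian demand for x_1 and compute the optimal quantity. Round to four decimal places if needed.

x_1* = 4

MU_x_1 = 3/x_1, MU_x_2 = 1. Tangency: 3/x_1 = p_1/p_2.
So x_1*(p_1,p_2) = 3·p_2/p_1, independent of income; and x_2* = (M − 3·p_2)/p_2.
At the given prices: x_1* = 3·4/3 = 4.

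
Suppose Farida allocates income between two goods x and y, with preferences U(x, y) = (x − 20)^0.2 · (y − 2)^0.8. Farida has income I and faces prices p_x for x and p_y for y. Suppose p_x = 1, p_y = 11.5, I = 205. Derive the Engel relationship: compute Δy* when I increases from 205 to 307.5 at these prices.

MRS = (1/4)·(y−2)/(x−20). Tangency with p_x/p_y gives y−2 = 4·(p_x/p_y)·(x−20).
After buying the subsistence bundle (20, 2), a share 0.2 of the remaining income goes to x: x* = 20 + 0.2·(I − 20p_x − 2p_y)/p_x.
Discretionary income = 205 − 20·1 − 2·11.5 = 162; y* = 2 + 0.8·162/11.5 = 13.2696.
At I' = 307.5: y* = 20.4. Change: 20.4 − 13.2696 = 7.1304.

Δy* = 7.1304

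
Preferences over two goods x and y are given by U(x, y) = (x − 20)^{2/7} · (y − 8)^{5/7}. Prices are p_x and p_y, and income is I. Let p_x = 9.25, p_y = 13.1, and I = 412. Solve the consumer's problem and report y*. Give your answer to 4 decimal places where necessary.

MRS = (2/5)·(y−8)/(x−20). Tangency with p_x/p_y gives y−8 = (5/2)·(p_x/p_y)·(x−20).
Substituting into the budget: x* = 20 + 2/7·(I − 20·p_x − 8·p_y)/p_x, and y* = 8 + 5/7·(…)/p_y.
Discretionary income = 412 − 20·9.25 − 8·13.1 = 122.2; y* = 8 + 5/7·122.2/13.1 = 14.663.

y* = 14.663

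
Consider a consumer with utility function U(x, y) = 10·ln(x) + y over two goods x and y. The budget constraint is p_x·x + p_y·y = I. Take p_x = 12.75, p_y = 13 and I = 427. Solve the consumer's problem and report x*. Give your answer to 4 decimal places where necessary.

x* = 10.1961

MU_x = 10/x, MU_y = 1. Tangency: 10/x = p_x/p_y.
So x*(p_x,p_y) = 10·p_y/p_x, independent of income; and y* = (I − 10·p_y)/p_y.
At the given prices: x* = 10·13/12.75 = 10.1961.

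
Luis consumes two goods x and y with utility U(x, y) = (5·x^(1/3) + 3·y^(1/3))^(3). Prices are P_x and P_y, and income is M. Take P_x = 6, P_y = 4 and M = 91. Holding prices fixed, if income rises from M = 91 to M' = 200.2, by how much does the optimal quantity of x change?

From the CES first-order condition, (5/3)·(y/x)^(2/3) = P_x/P_y.
Solve for the ratio: y/x = [(3/5)·P_x/P_y]^(1.5).
Substitute y = (y/x)·x into the budget: x* = M/(P_x + P_y·(y/x)).
Numerically y/x = 0.853815, so x* = 91/(6 + 4·0.853815) = 9.6652.
At M' = 200.2: x* = 21.2634. Change: 21.2634 − 9.6652 = 11.5982.

Δx* = 11.5982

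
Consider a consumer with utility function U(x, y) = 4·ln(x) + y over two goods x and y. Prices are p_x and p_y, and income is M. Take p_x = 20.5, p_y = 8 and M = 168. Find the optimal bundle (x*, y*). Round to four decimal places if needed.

MU_x = 4/x, MU_y = 1. Tangency: 4/x = p_x/p_y.
So x*(p_x,p_y) = 4·p_y/p_x, independent of income; and y* = (M − 4·p_y)/p_y.
At the given prices: x* = 4·8/20.5 = 1.561, and y* = 17.

x* = 1.561, y* = 17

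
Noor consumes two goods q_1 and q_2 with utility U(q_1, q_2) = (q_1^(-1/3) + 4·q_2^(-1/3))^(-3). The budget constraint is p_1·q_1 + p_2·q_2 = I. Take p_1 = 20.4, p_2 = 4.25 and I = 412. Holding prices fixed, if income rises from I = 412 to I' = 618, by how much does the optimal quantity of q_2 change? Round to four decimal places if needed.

From the CES first-order condition, (1/4)·(q_2/q_1)^(4/3) = p_1/p_2.
Solve for the ratio: q_2/q_1 = [4·p_1/p_2]^(0.75).
Substitute q_2 = (q_2/q_1)·q_1 into the budget: q_1* = I/(p_1 + p_2·(q_2/q_1)).
Numerically q_2/q_1 = 9.172251, so q_1* = 412/(20.4 + 4.25·9.172251) = 6.9381 and q_2* = 9.172251·6.9381 = 63.6382.
At I' = 618: q_2* = 95.4573. Change: 95.4573 − 63.6382 = 31.8191.

Δq_2* = 31.8191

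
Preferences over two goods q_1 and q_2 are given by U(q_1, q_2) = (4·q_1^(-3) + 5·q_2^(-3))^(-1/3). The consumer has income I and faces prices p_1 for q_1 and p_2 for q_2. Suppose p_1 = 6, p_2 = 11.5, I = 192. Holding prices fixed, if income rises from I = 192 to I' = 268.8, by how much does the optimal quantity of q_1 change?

From the CES first-order condition, (4/5)·(q_2/q_1)^(4) = p_1/p_2.
Hence q_2/q_1 = ((5/4)·p_1/p_2)^(1/(4)), i.e. raised to the 0.25 power.
Substitute q_2 = (q_2/q_1)·q_1 into the budget: q_1* = I/(p_1 + p_2·(q_2/q_1)).
Numerically q_2/q_1 = 0.898651, so q_1* = 192/(6 + 11.5·0.898651) = 11.7543.
At I' = 268.8: q_1* = 16.456. Change: 16.456 − 11.7543 = 4.7017.

Δq_1* = 4.7017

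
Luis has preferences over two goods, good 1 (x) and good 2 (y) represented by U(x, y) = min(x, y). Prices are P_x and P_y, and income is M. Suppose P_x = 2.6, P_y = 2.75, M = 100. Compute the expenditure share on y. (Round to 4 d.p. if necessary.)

Here 2.6 + 2.75 = 5.35, giving x* = 18.6916 and y* = 18.6916.
Expenditure on y: 2.75·18.6916 = 51.4019; share = 0.514.

share on y = 0.514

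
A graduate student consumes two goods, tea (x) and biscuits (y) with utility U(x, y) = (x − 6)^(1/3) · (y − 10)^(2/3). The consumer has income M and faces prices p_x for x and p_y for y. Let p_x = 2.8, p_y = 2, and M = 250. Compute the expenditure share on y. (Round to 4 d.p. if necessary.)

share on y = 0.6485

Substituting into the budget: x* = 6 + 1/3·(M − 6·p_x − 10·p_y)/p_x, and y* = 10 + 2/3·(…)/p_y.
Discretionary income = 250 − 6·2.8 − 10·2 = 213.2; x* = 6 + 1/3·213.2/2.8 = 31.381; y* = 10 + 2/3·213.2/2 = 81.0667.
Expenditure on y: 2·81.0667 = 162.1333; share = 0.6485.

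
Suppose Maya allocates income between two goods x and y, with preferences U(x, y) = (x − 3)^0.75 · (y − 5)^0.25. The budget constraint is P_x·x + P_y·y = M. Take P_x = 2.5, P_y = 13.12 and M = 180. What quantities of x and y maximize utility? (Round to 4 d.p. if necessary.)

MRS = 3·(y−5)/(x−3). Tangency with P_x/P_y gives y−5 = (1/3)·(P_x/P_y)·(x−3).
Substituting into the budget: x* = 3 + 0.75·(M − 3·P_x − 5·P_y)/P_x, and y* = 5 + 0.25·(…)/P_y.
Discretionary income = 180 − 3·2.5 − 5·13.12 = 106.9; x* = 3 + 0.75·106.9/2.5 = 35.07; y* = 5 + 0.25·106.9/13.12 = 7.037.

x* = 35.07, y* = 7.037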